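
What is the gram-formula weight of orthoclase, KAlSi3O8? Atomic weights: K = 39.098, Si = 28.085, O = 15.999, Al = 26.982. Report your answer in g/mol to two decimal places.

278.33 g/mol

The formula mass is the sum 1×39.098 + 1×26.982 + 3×28.085 + 8×15.999.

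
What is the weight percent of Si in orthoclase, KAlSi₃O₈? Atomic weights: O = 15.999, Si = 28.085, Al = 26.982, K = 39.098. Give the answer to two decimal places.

30.27 wt%

M(KAlSi₃O₈) = 278.327 g/mol.
Si contributes 3 × 28.085 = 84.255 g per mole.
84.255/278.327 = 0.3027 → 30.27%.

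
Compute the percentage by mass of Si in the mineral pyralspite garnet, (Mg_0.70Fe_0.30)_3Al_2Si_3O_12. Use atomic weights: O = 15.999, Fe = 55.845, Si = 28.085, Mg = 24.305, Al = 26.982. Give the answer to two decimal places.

Molar mass of (Mg_0.70Fe_0.30)_3Al_2Si_3O_12: 2.10×24.305 + 0.90×55.845 + 2×26.982 + 3×28.085 + 12×15.999 = 431.508 g/mol.
Mass of Si per formula unit: 3 × 28.085 = 84.255 g.
Weight fraction Si = 84.255 / 431.508 = 0.1953.

19.53 weight percent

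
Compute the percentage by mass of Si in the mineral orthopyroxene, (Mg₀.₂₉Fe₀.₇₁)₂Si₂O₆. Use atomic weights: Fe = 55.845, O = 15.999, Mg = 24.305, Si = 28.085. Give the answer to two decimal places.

22.87 weight percent

Molar mass of (Mg₀.₂₉Fe₀.₇₁)₂Si₂O₆: 0.58×24.305 + 1.42×55.845 + 2×28.085 + 6×15.999 = 245.561 g/mol.
Mass of Si per formula unit: 2 × 28.085 = 56.170 g.
Weight fraction Si = 56.170 / 245.561 = 0.2287.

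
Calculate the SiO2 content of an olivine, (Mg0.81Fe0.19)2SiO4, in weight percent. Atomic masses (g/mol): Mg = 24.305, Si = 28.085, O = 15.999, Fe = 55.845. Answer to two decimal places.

Formula mass = 152.676 g/mol.
1 Si → 1.0000 mol SiO2 per formula unit; M(SiO2) = 60.083, so SiO2 mass = 60.083 g.
60.083/152.676 × 100 = 39.35 wt%.

39.35 wt%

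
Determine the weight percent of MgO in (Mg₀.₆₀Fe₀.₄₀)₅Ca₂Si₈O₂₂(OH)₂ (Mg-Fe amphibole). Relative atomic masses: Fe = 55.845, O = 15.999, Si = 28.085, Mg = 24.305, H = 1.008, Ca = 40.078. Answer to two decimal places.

Formula mass = 875.433 g/mol.
3 Mg → 3.0000 mol MgO per formula unit; M(MgO) = 40.304, so MgO mass = 120.912 g.
120.912/875.433 × 100 = 13.81 wt%.

13.81 wt%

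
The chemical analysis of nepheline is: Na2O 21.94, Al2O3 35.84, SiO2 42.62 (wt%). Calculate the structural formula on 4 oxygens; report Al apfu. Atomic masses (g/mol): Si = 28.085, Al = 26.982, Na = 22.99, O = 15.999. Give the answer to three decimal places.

0.995 Al apfu

Na2O: 21.94/61.979 = 0.35399 mol → 0.70798 mol Na, 0.35399 mol O.
Al2O3: 35.84/101.961 = 0.35151 mol → 0.70302 mol Al, 1.05453 mol O.
SiO2: 42.62/60.083 = 0.70935 mol → 0.70935 mol Si, 1.41870 mol O.
Total oxygen = 2.82722 mol. Normalization factor = 4/2.82722 = 1.41482.
Al per 4 O = 0.70302 × 1.41482 = 0.995.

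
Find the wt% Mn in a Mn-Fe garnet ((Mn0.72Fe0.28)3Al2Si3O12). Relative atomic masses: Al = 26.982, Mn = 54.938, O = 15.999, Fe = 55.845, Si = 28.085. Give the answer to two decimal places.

M((Mn0.72Fe0.28)3Al2Si3O12) = 495.783 g/mol.
Mn contributes 2.16 × 54.938 = 118.666 g per mole.
118.666/495.783 = 0.2394 → 23.94%.

23.94 wt%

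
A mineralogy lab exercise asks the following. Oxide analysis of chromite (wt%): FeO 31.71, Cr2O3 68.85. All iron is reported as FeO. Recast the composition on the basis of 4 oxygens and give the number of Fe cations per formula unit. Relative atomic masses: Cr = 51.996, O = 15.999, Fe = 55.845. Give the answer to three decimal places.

0.981 Fe apfu

FeO (M=71.844): mol = 0.44137; Fe = 0.44137, O = 0.44137.
Cr2O3 (M=151.989): mol = 0.45299; Cr = 0.90598, O = 1.35897.
ΣO = 1.80034; factor = 4/ΣO = 2.22180.
Fe apfu = 0.44137 × 2.22180 = 0.981.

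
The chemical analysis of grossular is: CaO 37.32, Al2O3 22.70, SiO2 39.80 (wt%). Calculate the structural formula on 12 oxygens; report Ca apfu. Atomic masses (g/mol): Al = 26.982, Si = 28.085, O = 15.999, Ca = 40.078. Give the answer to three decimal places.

3.004 Ca apfu

CaO: 37.32/56.077 = 0.66551 mol → 0.66551 mol Ca, 0.66551 mol O.
Al2O3: 22.70/101.961 = 0.22263 mol → 0.44526 mol Al, 0.66789 mol O.
SiO2: 39.80/60.083 = 0.66242 mol → 0.66242 mol Si, 1.32484 mol O.
Total oxygen = 2.65824 mol. Normalization factor = 12/2.65824 = 4.51427.
Ca per 12 O = 0.66551 × 4.51427 = 3.004.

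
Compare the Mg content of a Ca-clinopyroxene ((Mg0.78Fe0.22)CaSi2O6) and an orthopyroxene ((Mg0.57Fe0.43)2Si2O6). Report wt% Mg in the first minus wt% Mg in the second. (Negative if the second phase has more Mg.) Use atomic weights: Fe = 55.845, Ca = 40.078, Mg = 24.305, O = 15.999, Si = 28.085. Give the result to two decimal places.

-3.68 percentage points

First mineral: 18.958 g Mg in 223.486 g formula = 8.48 wt% Mg.
Second mineral: 27.708 g Mg in 227.898 g formula = 12.16 wt% Mg.
8.48% − 12.16% gives a difference of -3.68 percentage points.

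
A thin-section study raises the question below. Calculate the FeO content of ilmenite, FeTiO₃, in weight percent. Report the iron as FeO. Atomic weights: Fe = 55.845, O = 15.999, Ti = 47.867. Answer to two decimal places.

47.36 wt%

Formula mass = 151.709 g/mol.
1 Fe → 1.0000 mol FeO per formula unit; M(FeO) = 71.844, so FeO mass = 71.844 g.
71.844/151.709 × 100 = 47.36 wt%.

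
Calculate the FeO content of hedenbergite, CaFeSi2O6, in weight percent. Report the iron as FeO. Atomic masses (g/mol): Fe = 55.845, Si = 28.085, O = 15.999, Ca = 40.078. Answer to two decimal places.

28.96 wt%

Molar mass of CaFeSi2O6 = 1·40.078 + 1·55.845 + 2·28.085 + 6·15.999 = 248.087 g/mol.
Each formula unit contains 1 Fe, equivalent to 1/1 = 1.0000 mol FeO.
M(FeO) = 1×55.845 + 1×15.999 = 71.844 g/mol.
Mass of FeO per formula unit = 1.0000 × 71.844 = 71.844 g.
FeO wt% = 71.844 / 248.087 × 100 = 28.96%.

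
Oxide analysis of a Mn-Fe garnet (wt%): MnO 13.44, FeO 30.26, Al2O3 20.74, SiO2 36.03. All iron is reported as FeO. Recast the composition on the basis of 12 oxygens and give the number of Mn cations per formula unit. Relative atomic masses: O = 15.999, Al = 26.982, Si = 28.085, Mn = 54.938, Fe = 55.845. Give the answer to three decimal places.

MnO: 13.44/70.937 = 0.18946 mol → 0.18946 mol Mn, 0.18946 mol O.
FeO: 30.26/71.844 = 0.42119 mol → 0.42119 mol Fe, 0.42119 mol O.
Al2O3: 20.74/101.961 = 0.20341 mol → 0.40682 mol Al, 0.61023 mol O.
SiO2: 36.03/60.083 = 0.59967 mol → 0.59967 mol Si, 1.19934 mol O.
Total oxygen = 2.42022 mol. Normalization factor = 12/2.42022 = 4.95823.
Mn per 12 O = 0.18946 × 4.95823 = 0.939.

0.939 Mn apfu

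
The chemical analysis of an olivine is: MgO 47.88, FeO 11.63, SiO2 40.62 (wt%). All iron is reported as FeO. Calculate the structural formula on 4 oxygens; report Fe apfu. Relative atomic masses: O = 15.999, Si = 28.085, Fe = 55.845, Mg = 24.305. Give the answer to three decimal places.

0.240 Fe apfu

MgO (M=40.304): mol = 1.18797; Mg = 1.18797, O = 1.18797.
FeO (M=71.844): mol = 0.16188; Fe = 0.16188, O = 0.16188.
SiO2 (M=60.083): mol = 0.67606; Si = 0.67606, O = 1.35212.
ΣO = 2.70197; factor = 4/ΣO = 1.48040.
Fe apfu = 0.16188 × 1.48040 = 0.240.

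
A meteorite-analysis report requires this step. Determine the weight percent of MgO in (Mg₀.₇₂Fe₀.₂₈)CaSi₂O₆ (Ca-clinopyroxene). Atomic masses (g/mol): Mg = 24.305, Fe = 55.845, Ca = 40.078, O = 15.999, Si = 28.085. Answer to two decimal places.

12.88 wt%

M((Mg₀.₇₂Fe₀.₂₈)CaSi₂O₆) = 225.378 g/mol; M(MgO) = 40.304 g/mol.
Moles MgO per formula unit = 0.72 Mg ÷ 1 = 0.7200.
MgO fraction = (0.7200 × 40.304) / 225.378 = 29.019/225.378 = 0.1288.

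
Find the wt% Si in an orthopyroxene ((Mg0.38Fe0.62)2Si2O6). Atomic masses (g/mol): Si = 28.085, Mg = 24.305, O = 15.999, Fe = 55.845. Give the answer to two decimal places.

M((Mg0.38Fe0.62)2Si2O6) = 239.884 g/mol.
Si contributes 2 × 28.085 = 56.170 g per mole.
56.170/239.884 = 0.2342 → 23.42%.

23.42 wt%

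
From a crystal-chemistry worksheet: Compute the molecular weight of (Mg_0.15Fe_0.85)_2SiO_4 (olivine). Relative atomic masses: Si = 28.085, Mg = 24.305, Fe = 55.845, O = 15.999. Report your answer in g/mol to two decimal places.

The formula mass is the sum 0.30(24.305) + 1.70(55.845) + 1(28.085) + 4(15.999).

194.31 g/mol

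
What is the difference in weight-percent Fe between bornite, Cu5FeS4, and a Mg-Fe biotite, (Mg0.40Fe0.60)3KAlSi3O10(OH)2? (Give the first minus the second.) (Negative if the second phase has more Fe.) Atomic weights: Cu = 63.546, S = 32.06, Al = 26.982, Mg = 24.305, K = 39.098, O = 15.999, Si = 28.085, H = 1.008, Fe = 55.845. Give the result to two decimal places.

Fe in Cu5FeS4: molar mass 501.815 g/mol; 1×55.845 = 55.845 g → 11.13 wt%.
Fe in (Mg0.40Fe0.60)3KAlSi3O10(OH)2: molar mass 474.026 g/mol; 1.80×55.845 = 100.521 g → 21.21 wt%.
Difference = 11.13 − 21.21 = -10.08 percentage points.

-10.08 percentage points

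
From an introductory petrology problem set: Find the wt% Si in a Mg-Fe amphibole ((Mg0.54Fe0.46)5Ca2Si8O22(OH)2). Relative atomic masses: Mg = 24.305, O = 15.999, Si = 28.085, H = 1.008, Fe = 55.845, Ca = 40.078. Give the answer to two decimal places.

Molar mass of (Mg0.54Fe0.46)5Ca2Si8O22(OH)2: 2.70×24.305 + 2.30×55.845 + 2×40.078 + 8×28.085 + 24×15.999 + 2×1.008 = 884.895 g/mol.
Mass of Si per formula unit: 8 × 28.085 = 224.680 g.
Weight fraction Si = 224.680 / 884.895 = 0.2539.

25.39 mass %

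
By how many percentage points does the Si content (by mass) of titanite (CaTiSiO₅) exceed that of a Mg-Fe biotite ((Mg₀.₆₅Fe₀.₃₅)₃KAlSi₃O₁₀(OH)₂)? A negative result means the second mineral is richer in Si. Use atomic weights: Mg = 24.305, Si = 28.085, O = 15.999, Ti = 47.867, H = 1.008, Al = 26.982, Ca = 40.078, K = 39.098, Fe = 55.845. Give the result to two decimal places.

Si in CaTiSiO₅: molar mass 196.025 g/mol; 1×28.085 = 28.085 g → 14.33 wt%.
Si in (Mg₀.₆₅Fe₀.₃₅)₃KAlSi₃O₁₀(OH)₂: molar mass 450.371 g/mol; 3×28.085 = 84.255 g → 18.71 wt%.
Difference = 14.33 − 18.71 = -4.38 percentage points.

-4.38 percentage points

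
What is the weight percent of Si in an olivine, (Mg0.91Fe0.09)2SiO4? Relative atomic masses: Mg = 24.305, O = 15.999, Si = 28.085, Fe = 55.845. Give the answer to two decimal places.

19.19 weight percent

Molar mass of (Mg0.91Fe0.09)2SiO4: 1.82·24.305 + 0.18·55.845 + 1·28.085 + 4·15.999 = 146.368 g/mol.
Mass of Si per formula unit: 1 × 28.085 = 28.085 g.
Weight fraction Si = 28.085 / 146.368 = 0.1919.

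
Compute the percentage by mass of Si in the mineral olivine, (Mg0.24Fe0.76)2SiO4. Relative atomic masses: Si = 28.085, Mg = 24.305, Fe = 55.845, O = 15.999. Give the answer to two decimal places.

14.89 wt%

Formula mass = 0.48*24.305 + 1.52*55.845 + 1*28.085 + 4*15.999 = 188.632 g/mol, of which 28.085 g is Si.
So Si makes up 28.085/188.632 = 0.1489 of the mass, i.e. 14.89%.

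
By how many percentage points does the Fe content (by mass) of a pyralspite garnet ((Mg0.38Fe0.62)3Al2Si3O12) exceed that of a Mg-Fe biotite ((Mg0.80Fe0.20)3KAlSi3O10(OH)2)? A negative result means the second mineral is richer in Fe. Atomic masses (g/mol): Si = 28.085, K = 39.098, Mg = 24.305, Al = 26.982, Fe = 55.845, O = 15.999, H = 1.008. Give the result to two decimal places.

14.81 percentage points

M((Mg0.38Fe0.62)3Al2Si3O12) = 461.786 g/mol, so wt% Fe = 103.872/461.786 × 100 = 22.49%.
M((Mg0.80Fe0.20)3KAlSi3O10(OH)2) = 436.178 g/mol, so wt% Fe = 33.507/436.178 × 100 = 7.68%.
22.49 − 7.68 = 14.81 pp.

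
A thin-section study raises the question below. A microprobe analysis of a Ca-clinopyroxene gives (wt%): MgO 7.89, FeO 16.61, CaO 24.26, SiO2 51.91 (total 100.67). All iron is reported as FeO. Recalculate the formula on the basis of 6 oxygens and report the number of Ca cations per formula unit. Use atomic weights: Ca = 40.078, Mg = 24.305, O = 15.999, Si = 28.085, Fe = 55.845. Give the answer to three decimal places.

1.003 Ca apfu

MgO (M=40.304): mol = 0.19576; Mg = 0.19576, O = 0.19576.
FeO (M=71.844): mol = 0.23120; Fe = 0.23120, O = 0.23120.
CaO (M=56.077): mol = 0.43262; Ca = 0.43262, O = 0.43262.
SiO2 (M=60.083): mol = 0.86397; Si = 0.86397, O = 1.72794.
ΣO = 2.58752; factor = 6/ΣO = 2.31882.
Ca apfu = 0.43262 × 2.31882 = 1.003.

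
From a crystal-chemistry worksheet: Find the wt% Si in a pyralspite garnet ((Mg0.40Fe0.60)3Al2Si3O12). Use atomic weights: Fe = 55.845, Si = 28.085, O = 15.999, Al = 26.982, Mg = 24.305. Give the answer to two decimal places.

18.32 weight percent

Molar mass of (Mg0.40Fe0.60)3Al2Si3O12: 1.20*24.305 + 1.80*55.845 + 2*26.982 + 3*28.085 + 12*15.999 = 459.894 g/mol.
Mass of Si per formula unit: 3 × 28.085 = 84.255 g.
Weight fraction Si = 84.255 / 459.894 = 0.1832.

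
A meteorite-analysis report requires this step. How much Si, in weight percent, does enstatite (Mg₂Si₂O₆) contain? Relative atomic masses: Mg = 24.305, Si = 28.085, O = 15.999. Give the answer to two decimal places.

27.98 weight percent

M(Mg₂Si₂O₆) = 200.774 g/mol.
Si contributes 2 × 28.085 = 56.170 g per mole.
56.170/200.774 = 0.2798 → 27.98%.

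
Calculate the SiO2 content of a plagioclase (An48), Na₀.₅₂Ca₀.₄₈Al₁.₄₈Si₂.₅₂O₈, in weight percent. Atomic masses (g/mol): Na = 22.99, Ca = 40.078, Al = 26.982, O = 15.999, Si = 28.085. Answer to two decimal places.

Molar mass of Na₀.₅₂Ca₀.₄₈Al₁.₄₈Si₂.₅₂O₈ = 0.52×22.99 + 0.48×40.078 + 1.48×26.982 + 2.52×28.085 + 8×15.999 = 269.892 g/mol.
Each formula unit contains 2.52 Si, equivalent to 2.52/1 = 2.5200 mol SiO2.
M(SiO2) = 1×28.085 + 2×15.999 = 60.083 g/mol.
Mass of SiO2 per formula unit = 2.5200 × 60.083 = 151.409 g.
SiO2 wt% = 151.409 / 269.892 × 100 = 56.10%.

56.10 wt%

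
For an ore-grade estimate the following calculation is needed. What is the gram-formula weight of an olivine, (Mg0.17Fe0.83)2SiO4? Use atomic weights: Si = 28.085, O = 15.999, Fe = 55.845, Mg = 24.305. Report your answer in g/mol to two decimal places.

Mg: 0.34 × 24.305 = 8.2637
Fe: 1.66 × 55.845 = 92.7027
Si: 1 × 28.085 = 28.0850
O: 4 × 15.999 = 63.9960
Summing the contributions gives the formula mass.

193.05 g/mol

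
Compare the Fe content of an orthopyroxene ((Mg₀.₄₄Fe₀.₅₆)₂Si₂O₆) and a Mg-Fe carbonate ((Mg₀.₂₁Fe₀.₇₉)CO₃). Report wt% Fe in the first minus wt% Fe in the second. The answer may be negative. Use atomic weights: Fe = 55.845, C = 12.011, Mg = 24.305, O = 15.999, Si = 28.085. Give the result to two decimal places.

-13.90 percentage points

Fe in (Mg₀.₄₄Fe₀.₅₆)₂Si₂O₆: molar mass 236.099 g/mol; 1.12×55.845 = 62.546 g → 26.49 wt%.
Fe in (Mg₀.₂₁Fe₀.₇₉)CO₃: molar mass 109.230 g/mol; 0.79×55.845 = 44.118 g → 40.39 wt%.
Difference = 26.49 − 40.39 = -13.90 percentage points.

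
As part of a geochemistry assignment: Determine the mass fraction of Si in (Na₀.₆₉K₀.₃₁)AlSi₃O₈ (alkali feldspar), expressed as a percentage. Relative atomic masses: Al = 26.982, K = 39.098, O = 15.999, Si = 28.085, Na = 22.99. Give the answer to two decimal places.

31.53 weight percent

Molar mass of (Na₀.₆₉K₀.₃₁)AlSi₃O₈: 0.69×22.99 + 0.31×39.098 + 1×26.982 + 3×28.085 + 8×15.999 = 267.212 g/mol.
Mass of Si per formula unit: 3 × 28.085 = 84.255 g.
Weight fraction Si = 84.255 / 267.212 = 0.3153.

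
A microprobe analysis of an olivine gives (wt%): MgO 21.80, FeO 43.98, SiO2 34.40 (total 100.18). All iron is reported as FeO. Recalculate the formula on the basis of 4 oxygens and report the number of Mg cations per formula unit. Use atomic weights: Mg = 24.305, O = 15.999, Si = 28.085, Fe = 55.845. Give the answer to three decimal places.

0.941 Mg apfu

MgO (M=40.304): mol = 0.54089; Mg = 0.54089, O = 0.54089.
FeO (M=71.844): mol = 0.61216; Fe = 0.61216, O = 0.61216.
SiO2 (M=60.083): mol = 0.57254; Si = 0.57254, O = 1.14508.
ΣO = 2.29813; factor = 4/ΣO = 1.74055.
Mg apfu = 0.54089 × 1.74055 = 0.941.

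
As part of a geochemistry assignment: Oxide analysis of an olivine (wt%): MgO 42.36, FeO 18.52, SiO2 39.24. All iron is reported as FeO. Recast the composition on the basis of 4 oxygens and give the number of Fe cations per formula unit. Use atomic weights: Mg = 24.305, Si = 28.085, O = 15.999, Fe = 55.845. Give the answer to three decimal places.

42.36 wt% MgO ÷ 40.304 g/mol = 1.05101 mol, giving 1.05101 Mg and 1.05101 O.
18.52 wt% FeO ÷ 71.844 g/mol = 0.25778 mol, giving 0.25778 Fe and 0.25778 O.
39.24 wt% SiO2 ÷ 60.083 g/mol = 0.65310 mol, giving 0.65310 Si and 1.30620 O.
Oxygen sums to 2.61499; scaling by 4/2.61499 = 1.52964 puts the formula on 4 O.
Fe: 0.25778 × 1.52964 = 0.394 atoms per formula unit.

0.394 Fe apfu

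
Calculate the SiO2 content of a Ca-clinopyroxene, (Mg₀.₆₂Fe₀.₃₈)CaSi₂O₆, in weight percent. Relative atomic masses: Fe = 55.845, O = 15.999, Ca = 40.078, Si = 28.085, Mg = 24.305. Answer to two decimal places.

Molar mass of (Mg₀.₆₂Fe₀.₃₈)CaSi₂O₆ = 0.62·24.305 + 0.38·55.845 + 1·40.078 + 2·28.085 + 6·15.999 = 228.532 g/mol.
Each formula unit contains 2 Si, equivalent to 2/1 = 2.0000 mol SiO2.
M(SiO2) = 1×28.085 + 2×15.999 = 60.083 g/mol.
Mass of SiO2 per formula unit = 2.0000 × 60.083 = 120.166 g.
SiO2 wt% = 120.166 / 228.532 × 100 = 52.58%.

52.58 wt%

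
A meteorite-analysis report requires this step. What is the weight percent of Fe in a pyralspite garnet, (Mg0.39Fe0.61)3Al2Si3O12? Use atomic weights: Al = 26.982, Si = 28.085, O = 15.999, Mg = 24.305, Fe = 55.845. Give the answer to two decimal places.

Formula mass = 1.17×24.305 + 1.83×55.845 + 2×26.982 + 3×28.085 + 12×15.999 = 460.840 g/mol, of which 102.196 g is Fe.
So Fe makes up 102.196/460.840 = 0.2218 of the mass, i.e. 22.18%.

22.18 wt%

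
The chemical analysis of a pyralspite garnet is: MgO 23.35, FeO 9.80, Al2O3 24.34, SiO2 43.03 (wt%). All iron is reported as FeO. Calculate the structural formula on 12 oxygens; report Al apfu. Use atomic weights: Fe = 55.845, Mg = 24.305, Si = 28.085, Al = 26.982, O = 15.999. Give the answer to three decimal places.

MgO (M=40.304): mol = 0.57935; Mg = 0.57935, O = 0.57935.
FeO (M=71.844): mol = 0.13641; Fe = 0.13641, O = 0.13641.
Al2O3 (M=101.961): mol = 0.23872; Al = 0.47744, O = 0.71616.
SiO2 (M=60.083): mol = 0.71618; Si = 0.71618, O = 1.43236.
ΣO = 2.86428; factor = 12/ΣO = 4.18953.
Al apfu = 0.47744 × 4.18953 = 2.000.

2.000 Al apfu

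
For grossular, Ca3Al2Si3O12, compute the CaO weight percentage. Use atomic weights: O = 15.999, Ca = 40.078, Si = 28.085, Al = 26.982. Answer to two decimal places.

37.35 wt%

Formula mass = 450.441 g/mol.
3 Ca → 3.0000 mol CaO per formula unit; M(CaO) = 56.077, so CaO mass = 168.231 g.
168.231/450.441 × 100 = 37.35 wt%.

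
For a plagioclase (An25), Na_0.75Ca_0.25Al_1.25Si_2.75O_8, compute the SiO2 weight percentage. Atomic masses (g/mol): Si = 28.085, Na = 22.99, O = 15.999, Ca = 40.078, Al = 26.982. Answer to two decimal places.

M(Na_0.75Ca_0.25Al_1.25Si_2.75O_8) = 266.215 g/mol; M(SiO2) = 60.083 g/mol.
Moles SiO2 per formula unit = 2.75 Si ÷ 1 = 2.7500.
SiO2 fraction = (2.7500 × 60.083) / 266.215 = 165.228/266.215 = 0.6207.

62.07 wt%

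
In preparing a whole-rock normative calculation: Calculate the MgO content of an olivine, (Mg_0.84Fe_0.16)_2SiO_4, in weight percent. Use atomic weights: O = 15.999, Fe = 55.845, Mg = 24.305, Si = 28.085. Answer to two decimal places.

44.91 wt%

M((Mg_0.84Fe_0.16)_2SiO_4) = 150.784 g/mol; M(MgO) = 40.304 g/mol.
Moles MgO per formula unit = 1.68 Mg ÷ 1 = 1.6800.
MgO fraction = (1.6800 × 40.304) / 150.784 = 67.711/150.784 = 0.4491.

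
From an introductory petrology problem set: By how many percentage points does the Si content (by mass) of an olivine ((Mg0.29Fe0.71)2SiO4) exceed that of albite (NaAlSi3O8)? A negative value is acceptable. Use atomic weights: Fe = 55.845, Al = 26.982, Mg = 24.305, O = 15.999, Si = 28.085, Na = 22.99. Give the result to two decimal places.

First mineral: 28.085 g Si in 185.478 g formula = 15.14 wt% Si.
Second mineral: 84.255 g Si in 262.219 g formula = 32.13 wt% Si.
15.14% − 32.13% gives a difference of -16.99 percentage points.

-16.99 percentage points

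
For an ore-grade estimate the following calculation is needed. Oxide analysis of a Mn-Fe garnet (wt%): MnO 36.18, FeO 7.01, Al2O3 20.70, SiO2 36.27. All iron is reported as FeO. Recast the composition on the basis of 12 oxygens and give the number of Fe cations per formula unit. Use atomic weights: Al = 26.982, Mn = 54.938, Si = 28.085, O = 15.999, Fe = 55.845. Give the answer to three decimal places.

MnO (M=70.937): mol = 0.51003; Mn = 0.51003, O = 0.51003.
FeO (M=71.844): mol = 0.09757; Fe = 0.09757, O = 0.09757.
Al2O3 (M=101.961): mol = 0.20302; Al = 0.40604, O = 0.60906.
SiO2 (M=60.083): mol = 0.60366; Si = 0.60366, O = 1.20732.
ΣO = 2.42398; factor = 12/ΣO = 4.95054.
Fe apfu = 0.09757 × 4.95054 = 0.483.

0.483 Fe apfu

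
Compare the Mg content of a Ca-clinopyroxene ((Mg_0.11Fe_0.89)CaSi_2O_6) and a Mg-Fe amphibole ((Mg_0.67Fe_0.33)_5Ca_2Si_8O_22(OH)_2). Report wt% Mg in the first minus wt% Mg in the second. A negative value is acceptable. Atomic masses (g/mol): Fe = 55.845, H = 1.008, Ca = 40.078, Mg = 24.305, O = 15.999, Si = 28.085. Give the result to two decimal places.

M((Mg_0.11Fe_0.89)CaSi_2O_6) = 244.618 g/mol, so wt% Mg = 2.674/244.618 × 100 = 1.09%.
M((Mg_0.67Fe_0.33)_5Ca_2Si_8O_22(OH)_2) = 864.394 g/mol, so wt% Mg = 81.422/864.394 × 100 = 9.42%.
1.09 − 9.42 = -8.33 pp.

-8.33 percentage points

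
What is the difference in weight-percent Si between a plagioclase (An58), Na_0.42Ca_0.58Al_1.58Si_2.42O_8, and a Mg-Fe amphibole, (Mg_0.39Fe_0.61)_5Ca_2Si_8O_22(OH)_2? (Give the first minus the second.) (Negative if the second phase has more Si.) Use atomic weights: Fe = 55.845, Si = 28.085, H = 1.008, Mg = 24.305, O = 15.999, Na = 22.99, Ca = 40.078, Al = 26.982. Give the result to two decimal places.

0.30 percentage points

First mineral: 67.966 g Si in 271.490 g formula = 25.03 wt% Si.
Second mineral: 224.680 g Si in 908.550 g formula = 24.73 wt% Si.
25.03% − 24.73% gives a difference of 0.30 percentage points.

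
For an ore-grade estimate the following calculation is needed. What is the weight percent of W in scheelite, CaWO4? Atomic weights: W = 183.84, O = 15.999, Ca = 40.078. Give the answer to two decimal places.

Formula mass = 1*40.078 + 1*183.84 + 4*15.999 = 287.914 g/mol, of which 183.840 g is W.
So W makes up 183.840/287.914 = 0.6385 of the mass, i.e. 63.85%.

63.85 mass %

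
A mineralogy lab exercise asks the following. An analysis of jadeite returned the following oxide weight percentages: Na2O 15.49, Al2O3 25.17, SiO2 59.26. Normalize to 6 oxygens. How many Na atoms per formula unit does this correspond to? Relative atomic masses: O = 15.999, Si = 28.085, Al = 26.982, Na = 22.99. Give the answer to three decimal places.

1.012 Na apfu

15.49 wt% Na2O ÷ 61.979 g/mol = 0.24992 mol, giving 0.49984 Na and 0.24992 O.
25.17 wt% Al2O3 ÷ 101.961 g/mol = 0.24686 mol, giving 0.49372 Al and 0.74058 O.
59.26 wt% SiO2 ÷ 60.083 g/mol = 0.98630 mol, giving 0.98630 Si and 1.97260 O.
Oxygen sums to 2.96310; scaling by 6/2.96310 = 2.02491 puts the formula on 6 O.
Na: 0.49984 × 2.02491 = 1.012 atoms per formula unit.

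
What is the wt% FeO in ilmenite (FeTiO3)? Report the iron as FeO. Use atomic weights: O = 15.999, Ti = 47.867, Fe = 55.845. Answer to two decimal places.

47.36 wt%

M(FeTiO3) = 151.709 g/mol; M(FeO) = 71.844 g/mol.
Moles FeO per formula unit = 1 Fe ÷ 1 = 1.0000.
FeO fraction = (1.0000 × 71.844) / 151.709 = 71.844/151.709 = 0.4736.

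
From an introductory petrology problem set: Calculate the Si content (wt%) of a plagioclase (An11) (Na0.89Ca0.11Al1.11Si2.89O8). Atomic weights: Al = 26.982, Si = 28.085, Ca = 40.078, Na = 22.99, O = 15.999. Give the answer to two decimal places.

Molar mass of Na0.89Ca0.11Al1.11Si2.89O8: 0.89×22.99 + 0.11×40.078 + 1.11×26.982 + 2.89×28.085 + 8×15.999 = 263.977 g/mol.
Mass of Si per formula unit: 2.89 × 28.085 = 81.166 g.
Weight fraction Si = 81.166 / 263.977 = 0.3075.

30.75 wt%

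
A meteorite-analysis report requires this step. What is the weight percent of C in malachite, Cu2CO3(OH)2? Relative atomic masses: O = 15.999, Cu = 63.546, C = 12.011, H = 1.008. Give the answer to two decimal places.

5.43 wt%

Molar mass of Cu2CO3(OH)2: 2·63.546 + 1·12.011 + 5·15.999 + 2·1.008 = 221.114 g/mol.
Mass of C per formula unit: 1 × 12.011 = 12.011 g.
Weight fraction C = 12.011 / 221.114 = 0.0543.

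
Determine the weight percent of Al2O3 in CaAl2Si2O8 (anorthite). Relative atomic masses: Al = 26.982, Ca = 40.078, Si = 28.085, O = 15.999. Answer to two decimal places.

36.65 wt%

M(CaAl2Si2O8) = 278.204 g/mol; M(Al2O3) = 101.961 g/mol.
Moles Al2O3 per formula unit = 2 Al ÷ 2 = 1.0000.
Al2O3 fraction = (1.0000 × 101.961) / 278.204 = 101.961/278.204 = 0.3665.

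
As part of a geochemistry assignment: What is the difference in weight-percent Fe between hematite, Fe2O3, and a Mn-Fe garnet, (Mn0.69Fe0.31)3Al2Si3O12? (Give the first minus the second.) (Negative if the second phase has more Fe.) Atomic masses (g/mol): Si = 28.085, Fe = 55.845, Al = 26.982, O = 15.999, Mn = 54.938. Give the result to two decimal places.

First mineral: 111.690 g Fe in 159.687 g formula = 69.94 wt% Fe.
Second mineral: 51.936 g Fe in 495.865 g formula = 10.47 wt% Fe.
69.94% − 10.47% gives a difference of 59.47 percentage points.

59.47 percentage points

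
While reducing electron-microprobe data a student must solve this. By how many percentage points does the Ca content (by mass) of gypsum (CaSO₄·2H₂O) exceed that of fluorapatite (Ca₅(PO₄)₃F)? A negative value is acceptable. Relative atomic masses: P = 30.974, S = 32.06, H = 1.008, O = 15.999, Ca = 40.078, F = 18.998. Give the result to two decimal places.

M(CaSO₄·2H₂O) = 172.164 g/mol, so wt% Ca = 40.078/172.164 × 100 = 23.28%.
M(Ca₅(PO₄)₃F) = 504.298 g/mol, so wt% Ca = 200.390/504.298 × 100 = 39.74%.
23.28 − 39.74 = -16.46 pp.

-16.46 percentage points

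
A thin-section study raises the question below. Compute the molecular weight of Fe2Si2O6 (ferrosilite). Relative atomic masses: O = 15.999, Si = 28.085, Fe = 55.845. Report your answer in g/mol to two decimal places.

263.85 g/mol

Fe: 2 × 55.845 = 111.6900
Si: 2 × 28.085 = 56.1700
O: 6 × 15.999 = 95.9940
Summing the contributions gives the formula mass.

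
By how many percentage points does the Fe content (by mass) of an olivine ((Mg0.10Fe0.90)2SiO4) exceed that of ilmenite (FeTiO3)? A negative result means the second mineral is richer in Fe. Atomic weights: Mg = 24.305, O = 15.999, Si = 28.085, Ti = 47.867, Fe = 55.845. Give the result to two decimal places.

First mineral: 100.521 g Fe in 197.463 g formula = 50.91 wt% Fe.
Second mineral: 55.845 g Fe in 151.709 g formula = 36.81 wt% Fe.
50.91% − 36.81% gives a difference of 14.10 percentage points.

14.10 percentage points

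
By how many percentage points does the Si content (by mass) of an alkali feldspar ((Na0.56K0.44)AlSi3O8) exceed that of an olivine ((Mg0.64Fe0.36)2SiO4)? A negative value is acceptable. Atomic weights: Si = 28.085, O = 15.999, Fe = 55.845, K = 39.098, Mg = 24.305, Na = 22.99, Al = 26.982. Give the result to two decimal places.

14.10 percentage points

M((Na0.56K0.44)AlSi3O8) = 269.307 g/mol, so wt% Si = 84.255/269.307 × 100 = 31.29%.
M((Mg0.64Fe0.36)2SiO4) = 163.400 g/mol, so wt% Si = 28.085/163.400 × 100 = 17.19%.
31.29 − 17.19 = 14.10 pp.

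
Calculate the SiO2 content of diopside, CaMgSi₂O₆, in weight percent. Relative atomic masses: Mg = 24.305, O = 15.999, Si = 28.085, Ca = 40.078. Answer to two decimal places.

Molar mass of CaMgSi₂O₆ = 1×40.078 + 1×24.305 + 2×28.085 + 6×15.999 = 216.547 g/mol.
Each formula unit contains 2 Si, equivalent to 2/1 = 2.0000 mol SiO2.
M(SiO2) = 1×28.085 + 2×15.999 = 60.083 g/mol.
Mass of SiO2 per formula unit = 2.0000 × 60.083 = 120.166 g.
SiO2 wt% = 120.166 / 216.547 × 100 = 55.49%.

55.49 wt%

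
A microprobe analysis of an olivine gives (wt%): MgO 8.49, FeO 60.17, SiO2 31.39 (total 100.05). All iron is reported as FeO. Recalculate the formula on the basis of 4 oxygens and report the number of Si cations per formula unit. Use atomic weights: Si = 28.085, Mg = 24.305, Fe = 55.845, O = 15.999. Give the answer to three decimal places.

8.49 wt% MgO ÷ 40.304 g/mol = 0.21065 mol, giving 0.21065 Mg and 0.21065 O.
60.17 wt% FeO ÷ 71.844 g/mol = 0.83751 mol, giving 0.83751 Fe and 0.83751 O.
31.39 wt% SiO2 ÷ 60.083 g/mol = 0.52244 mol, giving 0.52244 Si and 1.04488 O.
Oxygen sums to 2.09304; scaling by 4/2.09304 = 1.91110 puts the formula on 4 O.
Si: 0.52244 × 1.91110 = 0.998 atoms per formula unit.

0.998 Si apfu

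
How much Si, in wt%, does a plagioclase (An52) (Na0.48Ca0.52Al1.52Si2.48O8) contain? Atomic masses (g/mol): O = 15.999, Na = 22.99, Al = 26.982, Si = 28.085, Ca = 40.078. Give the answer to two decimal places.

Formula mass = 0.48×22.99 + 0.52×40.078 + 1.52×26.982 + 2.48×28.085 + 8×15.999 = 270.531 g/mol, of which 69.651 g is Si.
So Si makes up 69.651/270.531 = 0.2575 of the mass, i.e. 25.75%.

25.75 wt%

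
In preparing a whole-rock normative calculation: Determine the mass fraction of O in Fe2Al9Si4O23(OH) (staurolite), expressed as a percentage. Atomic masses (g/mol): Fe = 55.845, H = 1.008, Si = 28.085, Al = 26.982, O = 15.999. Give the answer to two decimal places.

Molar mass of Fe2Al9Si4O23(OH): 2·55.845 + 9·26.982 + 4·28.085 + 24·15.999 + 1·1.008 = 851.852 g/mol.
Mass of O per formula unit: 24 × 15.999 = 383.976 g.
Weight fraction O = 383.976 / 851.852 = 0.4508.

45.08 weight percent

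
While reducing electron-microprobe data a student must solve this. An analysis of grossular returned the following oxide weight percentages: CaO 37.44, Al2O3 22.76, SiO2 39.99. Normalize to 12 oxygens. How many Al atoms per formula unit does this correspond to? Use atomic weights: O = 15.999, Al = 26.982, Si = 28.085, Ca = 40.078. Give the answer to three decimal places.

CaO: 37.44/56.077 = 0.66765 mol → 0.66765 mol Ca, 0.66765 mol O.
Al2O3: 22.76/101.961 = 0.22322 mol → 0.44644 mol Al, 0.66966 mol O.
SiO2: 39.99/60.083 = 0.66558 mol → 0.66558 mol Si, 1.33116 mol O.
Total oxygen = 2.66847 mol. Normalization factor = 12/2.66847 = 4.49696.
Al per 12 O = 0.44644 × 4.49696 = 2.008.

2.008 Al apfu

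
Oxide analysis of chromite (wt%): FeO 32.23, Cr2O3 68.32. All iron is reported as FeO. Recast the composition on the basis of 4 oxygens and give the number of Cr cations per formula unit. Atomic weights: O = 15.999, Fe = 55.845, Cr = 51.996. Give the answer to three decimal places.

FeO (M=71.844): mol = 0.44861; Fe = 0.44861, O = 0.44861.
Cr2O3 (M=151.989): mol = 0.44951; Cr = 0.89902, O = 1.34853.
ΣO = 1.79714; factor = 4/ΣO = 2.22576.
Cr apfu = 0.89902 × 2.22576 = 2.001.

2.001 Cr apfu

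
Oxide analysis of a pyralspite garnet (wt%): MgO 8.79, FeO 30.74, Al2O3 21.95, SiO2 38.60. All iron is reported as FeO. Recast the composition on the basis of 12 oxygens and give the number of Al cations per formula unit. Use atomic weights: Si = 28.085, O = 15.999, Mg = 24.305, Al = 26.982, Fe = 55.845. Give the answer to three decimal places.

2.005 Al apfu

MgO (M=40.304): mol = 0.21809; Mg = 0.21809, O = 0.21809.
FeO (M=71.844): mol = 0.42787; Fe = 0.42787, O = 0.42787.
Al2O3 (M=101.961): mol = 0.21528; Al = 0.43056, O = 0.64584.
SiO2 (M=60.083): mol = 0.64244; Si = 0.64244, O = 1.28488.
ΣO = 2.57668; factor = 12/ΣO = 4.65716.
Al apfu = 0.43056 × 4.65716 = 2.005.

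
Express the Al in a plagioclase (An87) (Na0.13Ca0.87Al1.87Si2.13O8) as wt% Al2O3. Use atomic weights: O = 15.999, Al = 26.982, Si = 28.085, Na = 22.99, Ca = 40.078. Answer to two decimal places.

Formula mass = 276.126 g/mol.
1.87 Al → 0.9350 mol Al2O3 per formula unit; M(Al2O3) = 101.961, so Al2O3 mass = 95.334 g.
95.334/276.126 × 100 = 34.53 wt%.

34.53 wt%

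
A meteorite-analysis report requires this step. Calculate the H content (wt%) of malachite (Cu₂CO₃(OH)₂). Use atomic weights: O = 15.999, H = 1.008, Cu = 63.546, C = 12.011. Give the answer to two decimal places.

M(Cu₂CO₃(OH)₂) = 221.114 g/mol.
H contributes 2 × 1.008 = 2.016 g per mole.
2.016/221.114 = 0.0091 → 0.91%.

0.91 wt%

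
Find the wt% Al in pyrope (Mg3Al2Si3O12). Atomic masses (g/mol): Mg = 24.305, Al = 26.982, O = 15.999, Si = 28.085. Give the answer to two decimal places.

13.39 weight percent

M(Mg3Al2Si3O12) = 403.122 g/mol.
Al contributes 2 × 26.982 = 53.964 g per mole.
53.964/403.122 = 0.1339 → 13.39%.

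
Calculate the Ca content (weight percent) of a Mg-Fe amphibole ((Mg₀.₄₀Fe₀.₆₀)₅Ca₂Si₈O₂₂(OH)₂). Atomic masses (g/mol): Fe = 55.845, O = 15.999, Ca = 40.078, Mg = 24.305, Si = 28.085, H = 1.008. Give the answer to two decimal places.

8.84 weight percent

M((Mg₀.₄₀Fe₀.₆₀)₅Ca₂Si₈O₂₂(OH)₂) = 906.973 g/mol.
Ca contributes 2 × 40.078 = 80.156 g per mole.
80.156/906.973 = 0.0884 → 8.84%.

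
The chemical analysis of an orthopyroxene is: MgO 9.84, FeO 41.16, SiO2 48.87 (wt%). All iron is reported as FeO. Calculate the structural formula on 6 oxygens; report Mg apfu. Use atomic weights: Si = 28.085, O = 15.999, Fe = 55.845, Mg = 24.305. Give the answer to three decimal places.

MgO: 9.84/40.304 = 0.24414 mol → 0.24414 mol Mg, 0.24414 mol O.
FeO: 41.16/71.844 = 0.57291 mol → 0.57291 mol Fe, 0.57291 mol O.
SiO2: 48.87/60.083 = 0.81337 mol → 0.81337 mol Si, 1.62674 mol O.
Total oxygen = 2.44379 mol. Normalization factor = 6/2.44379 = 2.45520.
Mg per 6 O = 0.24414 × 2.45520 = 0.599.

0.599 Mg apfu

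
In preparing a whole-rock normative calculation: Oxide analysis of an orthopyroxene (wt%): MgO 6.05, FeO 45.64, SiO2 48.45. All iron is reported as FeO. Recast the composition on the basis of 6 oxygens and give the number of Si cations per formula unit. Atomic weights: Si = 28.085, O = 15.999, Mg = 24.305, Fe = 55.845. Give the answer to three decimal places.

2.018 Si apfu

6.05 wt% MgO ÷ 40.304 g/mol = 0.15011 mol, giving 0.15011 Mg and 0.15011 O.
45.64 wt% FeO ÷ 71.844 g/mol = 0.63527 mol, giving 0.63527 Fe and 0.63527 O.
48.45 wt% SiO2 ÷ 60.083 g/mol = 0.80638 mol, giving 0.80638 Si and 1.61276 O.
Oxygen sums to 2.39814; scaling by 6/2.39814 = 2.50194 puts the formula on 6 O.
Si: 0.80638 × 2.50194 = 2.018 atoms per formula unit.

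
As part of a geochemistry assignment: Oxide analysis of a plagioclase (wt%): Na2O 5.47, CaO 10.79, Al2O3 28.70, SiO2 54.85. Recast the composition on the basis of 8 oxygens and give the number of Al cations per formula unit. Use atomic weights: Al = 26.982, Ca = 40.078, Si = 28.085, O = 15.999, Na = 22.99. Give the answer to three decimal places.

5.47 wt% Na2O ÷ 61.979 g/mol = 0.08826 mol, giving 0.17652 Na and 0.08826 O.
10.79 wt% CaO ÷ 56.077 g/mol = 0.19241 mol, giving 0.19241 Ca and 0.19241 O.
28.70 wt% Al2O3 ÷ 101.961 g/mol = 0.28148 mol, giving 0.56296 Al and 0.84444 O.
54.85 wt% SiO2 ÷ 60.083 g/mol = 0.91290 mol, giving 0.91290 Si and 1.82580 O.
Oxygen sums to 2.95091; scaling by 8/2.95091 = 2.71103 puts the formula on 8 O.
Al: 0.56296 × 2.71103 = 1.526 atoms per formula unit.

1.526 Al apfu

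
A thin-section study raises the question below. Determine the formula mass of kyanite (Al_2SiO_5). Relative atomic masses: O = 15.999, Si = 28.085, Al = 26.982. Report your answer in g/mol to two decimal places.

162.04 g/mol

The formula mass is the sum 2(26.982) + 1(28.085) + 5(15.999).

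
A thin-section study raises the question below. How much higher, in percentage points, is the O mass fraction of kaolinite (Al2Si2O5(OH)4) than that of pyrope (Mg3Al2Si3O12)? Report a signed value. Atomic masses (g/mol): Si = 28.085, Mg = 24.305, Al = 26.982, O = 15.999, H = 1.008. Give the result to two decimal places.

8.15 percentage points

O in Al2Si2O5(OH)4: molar mass 258.157 g/mol; 9×15.999 = 143.991 g → 55.78 wt%.
O in Mg3Al2Si3O12: molar mass 403.122 g/mol; 12×15.999 = 191.988 g → 47.63 wt%.
Difference = 55.78 − 47.63 = 8.15 percentage points.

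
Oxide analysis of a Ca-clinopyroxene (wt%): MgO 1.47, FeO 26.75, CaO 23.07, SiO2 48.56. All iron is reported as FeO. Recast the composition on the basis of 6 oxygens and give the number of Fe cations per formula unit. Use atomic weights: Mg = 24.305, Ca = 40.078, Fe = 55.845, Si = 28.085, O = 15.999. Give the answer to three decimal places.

MgO: 1.47/40.304 = 0.03647 mol → 0.03647 mol Mg, 0.03647 mol O.
FeO: 26.75/71.844 = 0.37233 mol → 0.37233 mol Fe, 0.37233 mol O.
CaO: 23.07/56.077 = 0.41140 mol → 0.41140 mol Ca, 0.41140 mol O.
SiO2: 48.56/60.083 = 0.80822 mol → 0.80822 mol Si, 1.61644 mol O.
Total oxygen = 2.43664 mol. Normalization factor = 6/2.43664 = 2.46241.
Fe per 6 O = 0.37233 × 2.46241 = 0.917.

0.917 Fe apfu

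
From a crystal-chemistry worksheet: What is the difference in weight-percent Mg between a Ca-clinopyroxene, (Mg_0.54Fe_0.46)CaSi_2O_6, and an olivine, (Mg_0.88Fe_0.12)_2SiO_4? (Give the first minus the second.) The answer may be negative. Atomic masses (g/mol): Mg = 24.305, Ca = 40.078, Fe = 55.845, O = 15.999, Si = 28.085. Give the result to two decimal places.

-23.17 percentage points

M((Mg_0.54Fe_0.46)CaSi_2O_6) = 231.055 g/mol, so wt% Mg = 13.125/231.055 × 100 = 5.68%.
M((Mg_0.88Fe_0.12)_2SiO_4) = 148.261 g/mol, so wt% Mg = 42.777/148.261 × 100 = 28.85%.
5.68 − 28.85 = -23.17 pp.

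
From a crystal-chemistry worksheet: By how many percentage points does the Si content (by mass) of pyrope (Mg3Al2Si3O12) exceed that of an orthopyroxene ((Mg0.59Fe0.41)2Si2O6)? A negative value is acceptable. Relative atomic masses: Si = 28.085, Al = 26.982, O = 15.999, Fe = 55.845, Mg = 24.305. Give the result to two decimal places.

Si in Mg3Al2Si3O12: molar mass 403.122 g/mol; 3×28.085 = 84.255 g → 20.90 wt%.
Si in (Mg0.59Fe0.41)2Si2O6: molar mass 226.637 g/mol; 2×28.085 = 56.170 g → 24.78 wt%.
Difference = 20.90 − 24.78 = -3.88 percentage points.

-3.88 percentage points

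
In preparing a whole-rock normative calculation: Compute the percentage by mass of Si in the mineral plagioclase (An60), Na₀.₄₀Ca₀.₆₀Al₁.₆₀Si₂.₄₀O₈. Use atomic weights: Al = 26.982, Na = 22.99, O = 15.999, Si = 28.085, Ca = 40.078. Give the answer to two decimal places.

24.80 mass %

Formula mass = 0.40·22.99 + 0.60·40.078 + 1.60·26.982 + 2.40·28.085 + 8·15.999 = 271.810 g/mol, of which 67.404 g is Si.
So Si makes up 67.404/271.810 = 0.2480 of the mass, i.e. 24.80%.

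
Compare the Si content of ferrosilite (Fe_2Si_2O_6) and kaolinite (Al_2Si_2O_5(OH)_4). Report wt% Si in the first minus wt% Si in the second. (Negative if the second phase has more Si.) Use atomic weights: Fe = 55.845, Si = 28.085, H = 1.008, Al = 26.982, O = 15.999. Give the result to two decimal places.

First mineral: 56.170 g Si in 263.854 g formula = 21.29 wt% Si.
Second mineral: 56.170 g Si in 258.157 g formula = 21.76 wt% Si.
21.29% − 21.76% gives a difference of -0.47 percentage points.

-0.47 percentage points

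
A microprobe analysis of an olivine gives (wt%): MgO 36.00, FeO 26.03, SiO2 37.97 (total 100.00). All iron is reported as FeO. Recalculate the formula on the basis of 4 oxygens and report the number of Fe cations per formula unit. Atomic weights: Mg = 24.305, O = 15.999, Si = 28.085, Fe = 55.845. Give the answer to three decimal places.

36.00 wt% MgO ÷ 40.304 g/mol = 0.89321 mol, giving 0.89321 Mg and 0.89321 O.
26.03 wt% FeO ÷ 71.844 g/mol = 0.36231 mol, giving 0.36231 Fe and 0.36231 O.
37.97 wt% SiO2 ÷ 60.083 g/mol = 0.63196 mol, giving 0.63196 Si and 1.26392 O.
Oxygen sums to 2.51944; scaling by 4/2.51944 = 1.58765 puts the formula on 4 O.
Fe: 0.36231 × 1.58765 = 0.575 atoms per formula unit.

0.575 Fe apfu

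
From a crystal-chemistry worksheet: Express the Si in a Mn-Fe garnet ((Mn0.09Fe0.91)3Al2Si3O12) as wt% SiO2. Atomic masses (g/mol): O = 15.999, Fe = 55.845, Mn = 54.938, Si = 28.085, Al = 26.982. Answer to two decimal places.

M((Mn0.09Fe0.91)3Al2Si3O12) = 497.497 g/mol; M(SiO2) = 60.083 g/mol.
Moles SiO2 per formula unit = 3 Si ÷ 1 = 3.0000.
SiO2 fraction = (3.0000 × 60.083) / 497.497 = 180.249/497.497 = 0.3623.

36.23 wt%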